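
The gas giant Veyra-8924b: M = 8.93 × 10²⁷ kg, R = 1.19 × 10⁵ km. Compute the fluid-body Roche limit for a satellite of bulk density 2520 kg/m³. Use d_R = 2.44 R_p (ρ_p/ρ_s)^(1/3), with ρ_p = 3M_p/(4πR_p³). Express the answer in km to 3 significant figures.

2.31 × 10⁵ km

ρ_p = 3M_p/(4πR_p³) = 3 × (8.93 × 10²⁷) / (4π × (1.19 × 10⁸ m)³) = 1270 kg/m³
d_R = 2.44 × 1.19 × 10⁵ km × (1270/2520)^(1/3)
    = 2.31 × 10⁵ km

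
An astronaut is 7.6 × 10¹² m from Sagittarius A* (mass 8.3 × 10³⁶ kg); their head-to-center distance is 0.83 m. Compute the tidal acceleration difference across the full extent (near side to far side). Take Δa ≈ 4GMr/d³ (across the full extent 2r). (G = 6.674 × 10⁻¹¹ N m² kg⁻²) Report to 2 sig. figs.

4.2 × 10⁻¹² m/s²

Δa = 4GMr/d³
   = 4 × (6.674 × 10⁻¹¹) × (8.3 × 10³⁶) × (0.83) / (7.6 × 10¹²)³
   = 4.2 × 10⁻¹² m/s²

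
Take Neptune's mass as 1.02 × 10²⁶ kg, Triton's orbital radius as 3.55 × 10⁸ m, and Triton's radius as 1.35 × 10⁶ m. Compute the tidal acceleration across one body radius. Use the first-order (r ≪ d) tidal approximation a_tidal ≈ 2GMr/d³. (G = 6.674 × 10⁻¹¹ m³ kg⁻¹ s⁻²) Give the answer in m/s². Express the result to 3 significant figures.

4.11 × 10⁻⁴ m/s²

a_tidal = 2GMr/d³
        = 2 × (6.674 × 10⁻¹¹) × (1.02 × 10²⁶) × (1.35 × 10⁶) / (3.55 × 10⁸)³
        = 4.11 × 10⁻⁴ m/s²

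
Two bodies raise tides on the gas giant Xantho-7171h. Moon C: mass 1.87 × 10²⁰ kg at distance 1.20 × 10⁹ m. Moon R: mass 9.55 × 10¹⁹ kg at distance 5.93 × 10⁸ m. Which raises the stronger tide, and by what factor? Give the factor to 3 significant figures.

Moon R, by a factor of ≈ 4.23

Tidal stretch scales as M/d³; compute that for each body.
Moon C: (1.87 × 10²⁰) / (1.20 × 10⁹)³ = 1.082 × 10⁻⁷
Moon R: (9.55 × 10¹⁹) / (5.93 × 10⁸)³ = 4.580 × 10⁻⁷
Ratio (larger/smaller) = 4.23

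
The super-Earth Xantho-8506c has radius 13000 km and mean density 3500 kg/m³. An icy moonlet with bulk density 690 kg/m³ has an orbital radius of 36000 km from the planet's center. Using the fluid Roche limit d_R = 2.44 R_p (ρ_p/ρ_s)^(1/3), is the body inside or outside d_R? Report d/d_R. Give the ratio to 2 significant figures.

inside; d/d_R ≈ 0.66

d_R = 2.44 × (13000 km) × (3500/690)^(1/3) = 54500 km
d/d_R = (36000) / (54500) = 0.66
Since d/d_R < 1, the body is inside the Roche limit.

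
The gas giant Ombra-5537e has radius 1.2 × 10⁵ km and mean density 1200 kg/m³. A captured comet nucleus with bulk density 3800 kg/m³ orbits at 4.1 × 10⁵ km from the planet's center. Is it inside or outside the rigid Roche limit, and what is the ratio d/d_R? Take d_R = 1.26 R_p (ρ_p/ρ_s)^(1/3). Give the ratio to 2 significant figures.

outside; d/d_R ≈ 4.0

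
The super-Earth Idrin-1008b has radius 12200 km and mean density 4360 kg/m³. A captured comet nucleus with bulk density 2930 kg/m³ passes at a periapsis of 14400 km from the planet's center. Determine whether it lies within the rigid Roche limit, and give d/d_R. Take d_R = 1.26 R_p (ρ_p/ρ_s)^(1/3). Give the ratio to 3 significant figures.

d_R = 1.26 × (12200 km) × (4360/2930)^(1/3) = 17550 km
d/d_R = (14400) / (17550) = 0.821
Since d/d_R < 1, the body is inside the Roche limit.

inside; d/d_R ≈ 0.821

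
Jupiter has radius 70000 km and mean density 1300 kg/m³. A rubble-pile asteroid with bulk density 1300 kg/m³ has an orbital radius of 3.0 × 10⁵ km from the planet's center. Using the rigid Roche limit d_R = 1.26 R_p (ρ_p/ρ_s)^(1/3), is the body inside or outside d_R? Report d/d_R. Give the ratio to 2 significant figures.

d_R = 1.26 × (70000 km) × (1300/1300)^(1/3) = 88200 km
d/d_R = (3.0 × 10⁵) / (88200) = 3.4
Since d/d_R > 1, the body is outside the Roche limit.

outside; d/d_R ≈ 3.4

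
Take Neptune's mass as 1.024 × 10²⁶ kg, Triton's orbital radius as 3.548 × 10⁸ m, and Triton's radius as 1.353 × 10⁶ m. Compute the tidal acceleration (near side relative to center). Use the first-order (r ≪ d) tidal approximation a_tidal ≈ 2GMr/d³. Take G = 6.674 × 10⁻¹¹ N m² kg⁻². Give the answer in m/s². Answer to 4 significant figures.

4.141 × 10⁻⁴ m/s²

The tidal stretch is the gradient of GM/d² times the body's extent r, hence the 1/d³ dependence.
a_tidal = 2GMr/d³
        = 2 × (6.674 × 10⁻¹¹) × (1.024 × 10²⁶) × (1.353 × 10⁶) / (3.548 × 10⁸)³
        = 4.141 × 10⁻⁴ m/s²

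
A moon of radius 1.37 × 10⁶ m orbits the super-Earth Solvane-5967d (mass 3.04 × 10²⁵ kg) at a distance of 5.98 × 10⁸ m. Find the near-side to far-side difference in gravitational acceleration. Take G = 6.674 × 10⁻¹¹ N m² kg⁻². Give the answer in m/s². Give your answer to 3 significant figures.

Near-to-far spans 2r, so the tidal difference is twice the near-to-center value: 4GMr/d³.
Δg = 4GMr/d³
   = 4 × (6.674 × 10⁻¹¹) × (3.04 × 10²⁵) × (1.37 × 10⁶) / (5.98 × 10⁸)³
   = 5.20 × 10⁻⁵ m/s²

5.20 × 10⁻⁵ m/s²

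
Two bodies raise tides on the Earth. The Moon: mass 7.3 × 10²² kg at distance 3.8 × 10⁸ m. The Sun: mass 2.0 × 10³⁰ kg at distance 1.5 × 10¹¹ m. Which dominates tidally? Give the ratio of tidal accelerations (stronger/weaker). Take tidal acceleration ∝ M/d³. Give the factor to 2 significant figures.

Tidal stretch scales as M/d³; compute that for each body.
The Moon: (7.3 × 10²²) / (3.8 × 10⁸)³ = 1.330 × 10⁻³
The Sun: (2.0 × 10³⁰) / (1.5 × 10¹¹)³ = 5.926 × 10⁻⁴
Ratio (larger/smaller) = 2.2

The Moon, by a factor of ≈ 2.2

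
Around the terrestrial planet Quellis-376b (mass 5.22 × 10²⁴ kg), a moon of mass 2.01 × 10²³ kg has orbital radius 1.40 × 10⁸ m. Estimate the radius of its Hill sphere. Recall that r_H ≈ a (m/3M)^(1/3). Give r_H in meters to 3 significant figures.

3.28 × 10⁷ m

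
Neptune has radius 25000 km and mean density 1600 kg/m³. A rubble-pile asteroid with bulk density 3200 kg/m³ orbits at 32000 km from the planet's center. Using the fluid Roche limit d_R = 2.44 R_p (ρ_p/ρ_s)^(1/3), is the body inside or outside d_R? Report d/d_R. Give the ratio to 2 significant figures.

inside; d/d_R ≈ 0.66

d_R = 2.44 × (25000 km) × (1600/3200)^(1/3) = 48420 km
d/d_R = (32000) / (48420) = 0.66
Since d/d_R < 1, the body is inside the Roche limit.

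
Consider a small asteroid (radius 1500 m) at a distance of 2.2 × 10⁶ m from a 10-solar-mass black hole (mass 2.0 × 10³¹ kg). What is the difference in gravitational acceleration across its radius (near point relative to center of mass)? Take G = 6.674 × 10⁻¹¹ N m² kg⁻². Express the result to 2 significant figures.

Δa = 2GMr/d³
   = 2 × (6.674 × 10⁻¹¹) × (2.0 × 10³¹) × (1500) / (2.2 × 10⁶)³
   = 3.8 × 10⁵ m/s²

3.8 × 10⁵ m/s²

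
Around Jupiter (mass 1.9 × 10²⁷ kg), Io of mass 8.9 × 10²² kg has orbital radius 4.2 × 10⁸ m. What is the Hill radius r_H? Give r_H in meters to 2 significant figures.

r_H ≈ a (m/3M)^(1/3)
    = (4.2 × 10⁸) × (8.9 × 10²² / (3 × 1.9 × 10²⁷))^(1/3)
    = 1.0 × 10⁷ m

1.0 × 10⁷ m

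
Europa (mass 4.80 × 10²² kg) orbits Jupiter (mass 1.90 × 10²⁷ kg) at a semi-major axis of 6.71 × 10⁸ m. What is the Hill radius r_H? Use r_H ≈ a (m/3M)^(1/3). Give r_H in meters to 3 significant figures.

r_H ≈ a (m/3M)^(1/3)
    = (6.71 × 10⁸) × (4.80 × 10²² / (3 × 1.90 × 10²⁷))^(1/3)
    = 1.37 × 10⁷ m

1.37 × 10⁷ m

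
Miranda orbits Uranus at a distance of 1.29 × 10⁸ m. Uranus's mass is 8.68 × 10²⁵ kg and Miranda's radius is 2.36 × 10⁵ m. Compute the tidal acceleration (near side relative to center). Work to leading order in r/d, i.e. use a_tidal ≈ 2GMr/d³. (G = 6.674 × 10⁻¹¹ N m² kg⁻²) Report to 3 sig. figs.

1.27 × 10⁻³ m/s²

The tidal stretch is the gradient of GM/d² times the body's extent r, hence the 1/d³ dependence.
Δa = 2GMr/d³
   = 2 × (6.674 × 10⁻¹¹) × (8.68 × 10²⁵) × (2.36 × 10⁵) / (1.29 × 10⁸)³
   = 1.27 × 10⁻³ m/s²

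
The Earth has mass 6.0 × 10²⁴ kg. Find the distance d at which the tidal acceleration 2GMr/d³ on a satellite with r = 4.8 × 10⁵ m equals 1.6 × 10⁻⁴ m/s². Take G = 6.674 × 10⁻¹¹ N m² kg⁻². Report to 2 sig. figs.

2GMr/d³ = a_tidal  ⇒  d = (2GMr / a_tidal)^(1/3)
d = (2 × 6.674×10⁻¹¹ × (6.0 × 10²⁴) × (4.8 × 10⁵) / (1.6 × 10⁻⁴))^(1/3)
  = 1.3 × 10⁸ m

1.3 × 10⁸ m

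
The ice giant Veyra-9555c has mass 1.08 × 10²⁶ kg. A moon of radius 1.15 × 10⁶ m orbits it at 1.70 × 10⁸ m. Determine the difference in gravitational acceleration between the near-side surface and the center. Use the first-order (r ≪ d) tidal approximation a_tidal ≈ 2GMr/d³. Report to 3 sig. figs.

3.37 × 10⁻³ m/s²

Differencing GM/(d−r)² and GM/d² to first order in r/d gives 2GMr/d³.
a_tidal = 2GMr/d³
        = 2 × (6.674 × 10⁻¹¹) × (1.08 × 10²⁶) × (1.15 × 10⁶) / (1.70 × 10⁸)³
        = 3.37 × 10⁻³ m/s²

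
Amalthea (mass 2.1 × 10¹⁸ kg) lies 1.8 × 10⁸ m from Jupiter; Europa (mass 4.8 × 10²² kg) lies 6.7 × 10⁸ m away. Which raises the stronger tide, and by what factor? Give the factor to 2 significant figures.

Europa, by a factor of ≈ 440

Compare M/d³ for the two perturbers:
Amalthea: (2.1 × 10¹⁸) / (1.8 × 10⁸)³ = 3.601 × 10⁻⁷
Europa: (4.8 × 10²²) / (6.7 × 10⁸)³ = 1.596 × 10⁻⁴
Ratio (larger/smaller) = 440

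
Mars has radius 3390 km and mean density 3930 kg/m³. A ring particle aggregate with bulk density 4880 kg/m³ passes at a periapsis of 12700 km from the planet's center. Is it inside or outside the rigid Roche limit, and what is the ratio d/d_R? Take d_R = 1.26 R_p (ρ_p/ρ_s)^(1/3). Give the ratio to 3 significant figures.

d_R = 1.26 × (3390 km) × (3930/4880)^(1/3) = 3974 km
d/d_R = (12700) / (3974) = 3.20
Since d/d_R > 1, the body is outside the Roche limit.

outside; d/d_R ≈ 3.20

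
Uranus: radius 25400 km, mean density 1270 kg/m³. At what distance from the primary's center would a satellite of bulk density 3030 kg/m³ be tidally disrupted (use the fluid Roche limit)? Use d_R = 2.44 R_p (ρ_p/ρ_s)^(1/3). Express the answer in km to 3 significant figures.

46400 km

d_R = 2.44 × 25400 km × (1270/3030)^(1/3)
    = 46400 km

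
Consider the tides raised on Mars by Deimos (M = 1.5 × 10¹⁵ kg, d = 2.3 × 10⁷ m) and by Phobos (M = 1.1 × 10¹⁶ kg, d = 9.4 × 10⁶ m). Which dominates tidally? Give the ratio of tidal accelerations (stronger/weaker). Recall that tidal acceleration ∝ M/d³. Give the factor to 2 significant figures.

Phobos, by a factor of ≈ 110

Compare M/d³ for the two perturbers:
Deimos: (1.5 × 10¹⁵) / (2.3 × 10⁷)³ = 1.233 × 10⁻⁷
Phobos: (1.1 × 10¹⁶) / (9.4 × 10⁶)³ = 1.324 × 10⁻⁵
Ratio (larger/smaller) = 110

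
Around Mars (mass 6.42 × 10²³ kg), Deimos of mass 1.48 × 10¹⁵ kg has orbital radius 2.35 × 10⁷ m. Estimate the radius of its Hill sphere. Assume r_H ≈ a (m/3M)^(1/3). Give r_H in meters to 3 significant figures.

r_H ≈ a (m/3M)^(1/3)
    = (2.35 × 10⁷) × (1.48 × 10¹⁵ / (3 × 6.42 × 10²³))^(1/3)
    = 2.15 × 10⁴ m

2.15 × 10⁴ m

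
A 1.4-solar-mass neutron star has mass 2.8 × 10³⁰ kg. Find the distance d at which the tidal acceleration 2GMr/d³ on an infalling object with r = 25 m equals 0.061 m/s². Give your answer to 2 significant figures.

5.4 × 10⁷ m

2GMr/d³ = a_tidal  ⇒  d = (2GMr / a_tidal)^(1/3)
d = (2 × 6.674×10⁻¹¹ × (2.8 × 10³⁰) × (25) / (0.061))^(1/3)
  = 5.4 × 10⁷ m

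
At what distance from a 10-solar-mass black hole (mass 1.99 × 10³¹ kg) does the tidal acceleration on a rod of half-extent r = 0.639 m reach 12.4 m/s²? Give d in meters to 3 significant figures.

2GMr/d³ = a_tidal  ⇒  d = (2GMr / a_tidal)^(1/3)
d = (2 × 6.674×10⁻¹¹ × (1.99 × 10³¹) × (0.639) / (12.4))^(1/3)
  = 5.15 × 10⁶ m

5.15 × 10⁶ m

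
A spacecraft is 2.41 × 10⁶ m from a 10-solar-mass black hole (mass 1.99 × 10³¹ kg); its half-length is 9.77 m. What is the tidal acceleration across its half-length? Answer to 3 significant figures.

1.85 × 10³ m/s²

Δg = 2GMr/d³
   = 2 × (6.674 × 10⁻¹¹) × (1.99 × 10³¹) × (9.77) / (2.41 × 10⁶)³
   = 1.85 × 10³ m/s²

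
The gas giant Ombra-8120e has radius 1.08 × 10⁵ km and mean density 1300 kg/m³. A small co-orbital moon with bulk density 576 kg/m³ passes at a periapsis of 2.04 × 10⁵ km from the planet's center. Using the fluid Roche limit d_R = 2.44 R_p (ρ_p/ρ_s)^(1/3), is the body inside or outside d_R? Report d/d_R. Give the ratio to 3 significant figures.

d_R = 2.44 × (1.08 × 10⁵ km) × (1300/576)^(1/3) = 3.457 × 10⁵ km
d/d_R = (2.04 × 10⁵) / (3.457 × 10⁵) = 0.590
Since d/d_R < 1, the body is inside the Roche limit.

inside; d/d_R ≈ 0.590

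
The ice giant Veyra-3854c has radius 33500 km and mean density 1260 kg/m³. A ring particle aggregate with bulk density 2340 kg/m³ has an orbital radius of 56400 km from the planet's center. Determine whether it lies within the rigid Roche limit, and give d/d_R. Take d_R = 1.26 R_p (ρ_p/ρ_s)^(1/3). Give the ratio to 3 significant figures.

outside; d/d_R ≈ 1.64

d_R = 1.26 × (33500 km) × (1260/2340)^(1/3) = 34340 km
d/d_R = (56400) / (34340) = 1.64
Since d/d_R > 1, the body is outside the Roche limit.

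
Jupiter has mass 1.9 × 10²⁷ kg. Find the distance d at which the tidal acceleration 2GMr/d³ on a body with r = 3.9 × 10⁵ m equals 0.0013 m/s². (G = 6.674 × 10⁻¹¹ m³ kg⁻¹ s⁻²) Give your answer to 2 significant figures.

4.2 × 10⁸ m

2GMr/d³ = a_tidal  ⇒  d = (2GMr / a_tidal)^(1/3)
d = (2 × 6.674×10⁻¹¹ × (1.9 × 10²⁷) × (3.9 × 10⁵) / (0.0013))^(1/3)
  = 4.2 × 10⁸ m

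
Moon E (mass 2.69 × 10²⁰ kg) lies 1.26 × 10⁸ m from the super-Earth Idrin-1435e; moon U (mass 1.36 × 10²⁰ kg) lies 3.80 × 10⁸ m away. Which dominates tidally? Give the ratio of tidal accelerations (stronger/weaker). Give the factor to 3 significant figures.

Moon E, by a factor of ≈ 54.3

Tidal stretch scales as M/d³; compute that for each body.
Moon E: (2.69 × 10²⁰) / (1.26 × 10⁸)³ = 1.345 × 10⁻⁴
Moon U: (1.36 × 10²⁰) / (3.80 × 10⁸)³ = 2.478 × 10⁻⁶
Ratio (larger/smaller) = 54.3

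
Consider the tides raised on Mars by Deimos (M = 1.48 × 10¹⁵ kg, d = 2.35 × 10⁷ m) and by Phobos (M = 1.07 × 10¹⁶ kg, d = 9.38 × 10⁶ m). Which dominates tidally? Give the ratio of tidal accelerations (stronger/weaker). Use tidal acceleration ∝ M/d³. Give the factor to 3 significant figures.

Compare M/d³ for the two perturbers:
Deimos: (1.48 × 10¹⁵) / (2.35 × 10⁷)³ = 1.140 × 10⁻⁷
Phobos: (1.07 × 10¹⁶) / (9.38 × 10⁶)³ = 1.297 × 10⁻⁵
Ratio (larger/smaller) = 114

Phobos, by a factor of ≈ 114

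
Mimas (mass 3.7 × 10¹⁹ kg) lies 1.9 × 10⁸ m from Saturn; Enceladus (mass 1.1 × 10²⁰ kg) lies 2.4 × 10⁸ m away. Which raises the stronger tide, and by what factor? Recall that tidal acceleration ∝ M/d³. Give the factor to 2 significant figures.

The tide-raising term goes as M/d³ (the gradient of a 1/d² field).
Mimas: (3.7 × 10¹⁹) / (1.9 × 10⁸)³ = 5.394 × 10⁻⁶
Enceladus: (1.1 × 10²⁰) / (2.4 × 10⁸)³ = 7.957 × 10⁻⁶
Ratio (larger/smaller) = 1.5

Enceladus, by a factor of ≈ 1.5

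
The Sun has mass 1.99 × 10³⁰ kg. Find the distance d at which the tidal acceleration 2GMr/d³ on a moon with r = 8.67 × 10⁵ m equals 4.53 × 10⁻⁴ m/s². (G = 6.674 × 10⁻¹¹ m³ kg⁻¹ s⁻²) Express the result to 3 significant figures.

7.98 × 10⁹ m

2GMr/d³ = a_tidal  ⇒  d = (2GMr / a_tidal)^(1/3)
d = (2 × 6.674×10⁻¹¹ × (1.99 × 10³⁰) × (8.67 × 10⁵) / (4.53 × 10⁻⁴))^(1/3)
  = 7.98 × 10⁹ m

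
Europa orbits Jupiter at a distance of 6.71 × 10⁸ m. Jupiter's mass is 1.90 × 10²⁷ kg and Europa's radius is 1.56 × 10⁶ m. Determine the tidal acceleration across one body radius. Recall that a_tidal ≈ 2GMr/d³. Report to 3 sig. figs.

The tidal stretch is the gradient of GM/d² times the body's extent r, hence the 1/d³ dependence.
a_tidal = 2GMr/d³
        = 2 × (6.674 × 10⁻¹¹) × (1.90 × 10²⁷) × (1.56 × 10⁶) / (6.71 × 10⁸)³
        = 1.31 × 10⁻³ m/s²

1.31 × 10⁻³ m/s²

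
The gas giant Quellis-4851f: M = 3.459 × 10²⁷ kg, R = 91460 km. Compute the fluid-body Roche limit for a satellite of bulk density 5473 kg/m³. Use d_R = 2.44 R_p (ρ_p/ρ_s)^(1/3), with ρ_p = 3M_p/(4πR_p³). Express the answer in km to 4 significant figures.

1.299 × 10⁵ km

ρ_p = 3M_p/(4πR_p³) = 3 × (3.459 × 10²⁷) / (4π × (9.146 × 10⁷ m)³) = 1079 kg/m³
d_R = 2.44 × 91460 km × (1079/5473)^(1/3)
    = 1.299 × 10⁵ km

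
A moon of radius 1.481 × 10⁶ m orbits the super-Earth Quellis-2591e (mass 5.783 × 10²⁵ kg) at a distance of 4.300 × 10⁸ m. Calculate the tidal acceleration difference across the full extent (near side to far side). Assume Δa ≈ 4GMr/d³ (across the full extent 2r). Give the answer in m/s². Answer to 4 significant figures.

2.876 × 10⁻⁴ m/s²

Δg = 4GMr/d³
   = 4 × (6.674 × 10⁻¹¹) × (5.783 × 10²⁵) × (1.481 × 10⁶) / (4.300 × 10⁸)³
   = 2.876 × 10⁻⁴ m/s²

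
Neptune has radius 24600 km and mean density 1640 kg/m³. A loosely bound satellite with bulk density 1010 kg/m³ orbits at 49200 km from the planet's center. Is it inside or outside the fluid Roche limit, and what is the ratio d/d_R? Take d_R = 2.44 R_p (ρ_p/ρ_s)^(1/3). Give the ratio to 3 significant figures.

inside; d/d_R ≈ 0.697

d_R = 2.44 × (24600 km) × (1640/1010)^(1/3) = 70550 km
d/d_R = (49200) / (70550) = 0.697
Since d/d_R < 1, the body is inside the Roche limit.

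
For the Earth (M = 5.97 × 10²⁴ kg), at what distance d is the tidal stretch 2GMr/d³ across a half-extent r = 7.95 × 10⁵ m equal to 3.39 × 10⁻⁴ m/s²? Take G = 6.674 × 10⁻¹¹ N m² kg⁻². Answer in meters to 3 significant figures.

1.23 × 10⁸ m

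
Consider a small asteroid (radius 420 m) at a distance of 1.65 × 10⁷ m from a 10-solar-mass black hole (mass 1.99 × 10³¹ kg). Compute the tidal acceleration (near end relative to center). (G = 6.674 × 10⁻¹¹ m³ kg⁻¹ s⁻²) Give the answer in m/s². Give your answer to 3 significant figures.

2.48 × 10² m/s²

Δg = 2GMr/d³
   = 2 × (6.674 × 10⁻¹¹) × (1.99 × 10³¹) × (420) / (1.65 × 10⁷)³
   = 2.48 × 10² m/s²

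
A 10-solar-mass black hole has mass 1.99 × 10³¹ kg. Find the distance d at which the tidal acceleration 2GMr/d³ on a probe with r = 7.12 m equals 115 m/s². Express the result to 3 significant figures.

5.48 × 10⁶ m

2GMr/d³ = a_tidal  ⇒  d = (2GMr / a_tidal)^(1/3)
d = (2 × 6.674×10⁻¹¹ × (1.99 × 10³¹) × (7.12) / (115))^(1/3)
  = 5.48 × 10⁶ m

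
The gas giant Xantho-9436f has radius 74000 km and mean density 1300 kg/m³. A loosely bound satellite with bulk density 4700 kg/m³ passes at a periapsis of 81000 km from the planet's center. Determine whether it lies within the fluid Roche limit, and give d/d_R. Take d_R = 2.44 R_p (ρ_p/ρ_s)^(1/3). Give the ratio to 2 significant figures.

d_R = 2.44 × (74000 km) × (1300/4700)^(1/3) = 1.176 × 10⁵ km
d/d_R = (81000) / (1.176 × 10⁵) = 0.69
Since d/d_R < 1, the body is inside the Roche limit.

inside; d/d_R ≈ 0.69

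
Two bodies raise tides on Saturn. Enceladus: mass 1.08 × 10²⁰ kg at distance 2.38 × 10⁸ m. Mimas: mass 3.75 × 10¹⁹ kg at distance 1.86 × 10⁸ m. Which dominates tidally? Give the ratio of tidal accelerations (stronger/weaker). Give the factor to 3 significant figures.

Compare M/d³ for the two perturbers:
Enceladus: (1.08 × 10²⁰) / (2.38 × 10⁸)³ = 8.011 × 10⁻⁶
Mimas: (3.75 × 10¹⁹) / (1.86 × 10⁸)³ = 5.828 × 10⁻⁶
Ratio (larger/smaller) = 1.37

Enceladus, by a factor of ≈ 1.37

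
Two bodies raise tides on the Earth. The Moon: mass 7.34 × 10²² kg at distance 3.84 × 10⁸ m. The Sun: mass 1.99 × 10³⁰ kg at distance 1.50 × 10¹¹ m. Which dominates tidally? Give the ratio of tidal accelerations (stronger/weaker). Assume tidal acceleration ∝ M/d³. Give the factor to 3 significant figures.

The Moon, by a factor of ≈ 2.20

The tide-raising term goes as M/d³ (the gradient of a 1/d² field).
The Moon: (7.34 × 10²²) / (3.84 × 10⁸)³ = 1.296 × 10⁻³
The Sun: (1.99 × 10³⁰) / (1.50 × 10¹¹)³ = 5.896 × 10⁻⁴
Ratio (larger/smaller) = 2.20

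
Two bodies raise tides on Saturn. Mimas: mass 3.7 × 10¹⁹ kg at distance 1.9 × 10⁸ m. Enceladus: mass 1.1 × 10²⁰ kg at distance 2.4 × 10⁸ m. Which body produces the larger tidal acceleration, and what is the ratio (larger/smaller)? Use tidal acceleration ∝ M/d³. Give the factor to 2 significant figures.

Compare M/d³ for the two perturbers:
Mimas: (3.7 × 10¹⁹) / (1.9 × 10⁸)³ = 5.394 × 10⁻⁶
Enceladus: (1.1 × 10²⁰) / (2.4 × 10⁸)³ = 7.957 × 10⁻⁶
Ratio (larger/smaller) = 1.5

Enceladus, by a factor of ≈ 1.5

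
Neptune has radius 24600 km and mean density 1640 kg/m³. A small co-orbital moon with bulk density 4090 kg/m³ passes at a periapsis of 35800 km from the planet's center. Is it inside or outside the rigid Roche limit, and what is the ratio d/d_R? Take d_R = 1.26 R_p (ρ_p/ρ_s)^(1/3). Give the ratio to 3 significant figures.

outside; d/d_R ≈ 1.57

d_R = 1.26 × (24600 km) × (1640/4090)^(1/3) = 22860 km
d/d_R = (35800) / (22860) = 1.57
Since d/d_R > 1, the body is outside the Roche limit.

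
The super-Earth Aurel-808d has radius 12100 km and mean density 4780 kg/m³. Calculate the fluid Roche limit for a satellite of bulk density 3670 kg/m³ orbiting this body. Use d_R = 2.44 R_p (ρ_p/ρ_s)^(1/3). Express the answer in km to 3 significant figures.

d_R = 2.44 × 12100 km × (4780/3670)^(1/3)
    = 32200 km

32200 km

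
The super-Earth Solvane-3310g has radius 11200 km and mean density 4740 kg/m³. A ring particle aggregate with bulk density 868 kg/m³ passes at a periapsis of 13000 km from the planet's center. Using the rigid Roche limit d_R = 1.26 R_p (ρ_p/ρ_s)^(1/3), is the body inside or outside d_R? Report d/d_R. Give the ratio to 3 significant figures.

d_R = 1.26 × (11200 km) × (4740/868)^(1/3) = 24850 km
d/d_R = (13000) / (24850) = 0.523
Since d/d_R < 1, the body is inside the Roche limit.

inside; d/d_R ≈ 0.523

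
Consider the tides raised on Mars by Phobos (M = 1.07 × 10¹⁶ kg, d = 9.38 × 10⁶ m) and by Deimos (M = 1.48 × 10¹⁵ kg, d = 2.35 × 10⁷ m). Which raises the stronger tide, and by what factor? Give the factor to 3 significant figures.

Compare M/d³ for the two perturbers:
Phobos: (1.07 × 10¹⁶) / (9.38 × 10⁶)³ = 1.297 × 10⁻⁵
Deimos: (1.48 × 10¹⁵) / (2.35 × 10⁷)³ = 1.140 × 10⁻⁷
Ratio (larger/smaller) = 114

Phobos, by a factor of ≈ 114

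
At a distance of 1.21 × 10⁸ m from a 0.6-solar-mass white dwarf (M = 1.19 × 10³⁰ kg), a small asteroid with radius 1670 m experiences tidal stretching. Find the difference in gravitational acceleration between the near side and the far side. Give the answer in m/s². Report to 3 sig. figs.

Near-to-far spans 2r, so the tidal difference is twice the near-to-center value: 4GMr/d³.
Δg = 4GMr/d³
   = 4 × (6.674 × 10⁻¹¹) × (1.19 × 10³⁰) × (1670) / (1.21 × 10⁸)³
   = 2.99 × 10⁻¹ m/s²

2.99 × 10⁻¹ m/s²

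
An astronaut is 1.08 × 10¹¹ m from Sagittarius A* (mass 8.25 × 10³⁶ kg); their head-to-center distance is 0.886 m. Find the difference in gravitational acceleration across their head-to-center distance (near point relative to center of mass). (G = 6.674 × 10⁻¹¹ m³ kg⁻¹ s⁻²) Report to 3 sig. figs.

7.75 × 10⁻⁷ m/s²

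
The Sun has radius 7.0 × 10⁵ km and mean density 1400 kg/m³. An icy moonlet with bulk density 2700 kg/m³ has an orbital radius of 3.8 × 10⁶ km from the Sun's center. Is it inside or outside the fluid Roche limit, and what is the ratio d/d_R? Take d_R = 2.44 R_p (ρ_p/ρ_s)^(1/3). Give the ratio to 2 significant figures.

outside; d/d_R ≈ 2.8

d_R = 2.44 × (7.0 × 10⁵ km) × (1400/2700)^(1/3) = 1.372 × 10⁶ km
d/d_R = (3.8 × 10⁶) / (1.372 × 10⁶) = 2.8
Since d/d_R > 1, the body is outside the Roche limit.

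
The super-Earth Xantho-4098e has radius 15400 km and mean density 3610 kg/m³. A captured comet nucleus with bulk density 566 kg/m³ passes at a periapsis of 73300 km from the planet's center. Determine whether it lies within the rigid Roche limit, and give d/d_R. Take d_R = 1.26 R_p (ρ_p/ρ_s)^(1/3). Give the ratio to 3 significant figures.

d_R = 1.26 × (15400 km) × (3610/566)^(1/3) = 35990 km
d/d_R = (73300) / (35990) = 2.04
Since d/d_R > 1, the body is outside the Roche limit.

outside; d/d_R ≈ 2.04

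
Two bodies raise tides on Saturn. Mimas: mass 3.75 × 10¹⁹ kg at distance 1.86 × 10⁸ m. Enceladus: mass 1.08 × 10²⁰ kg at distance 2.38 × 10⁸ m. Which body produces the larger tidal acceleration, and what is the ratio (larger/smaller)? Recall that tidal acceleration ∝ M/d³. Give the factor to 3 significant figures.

Enceladus, by a factor of ≈ 1.37

Compare M/d³ for the two perturbers:
Mimas: (3.75 × 10¹⁹) / (1.86 × 10⁸)³ = 5.828 × 10⁻⁶
Enceladus: (1.08 × 10²⁰) / (2.38 × 10⁸)³ = 8.011 × 10⁻⁶
Ratio (larger/smaller) = 1.37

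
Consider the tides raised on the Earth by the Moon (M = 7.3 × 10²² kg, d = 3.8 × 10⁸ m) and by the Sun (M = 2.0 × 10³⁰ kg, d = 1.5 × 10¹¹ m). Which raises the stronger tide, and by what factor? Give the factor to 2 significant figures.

Compare M/d³ for the two perturbers:
The Moon: (7.3 × 10²²) / (3.8 × 10⁸)³ = 1.330 × 10⁻³
The Sun: (2.0 × 10³⁰) / (1.5 × 10¹¹)³ = 5.926 × 10⁻⁴
Ratio (larger/smaller) = 2.2

The Moon, by a factor of ≈ 2.2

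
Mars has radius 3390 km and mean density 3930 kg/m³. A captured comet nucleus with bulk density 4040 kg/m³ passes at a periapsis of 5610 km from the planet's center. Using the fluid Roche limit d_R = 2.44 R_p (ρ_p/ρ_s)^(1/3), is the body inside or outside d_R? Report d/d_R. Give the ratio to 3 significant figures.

d_R = 2.44 × (3390 km) × (3930/4040)^(1/3) = 8196 km
d/d_R = (5610) / (8196) = 0.684
Since d/d_R < 1, the body is inside the Roche limit.

inside; d/d_R ≈ 0.684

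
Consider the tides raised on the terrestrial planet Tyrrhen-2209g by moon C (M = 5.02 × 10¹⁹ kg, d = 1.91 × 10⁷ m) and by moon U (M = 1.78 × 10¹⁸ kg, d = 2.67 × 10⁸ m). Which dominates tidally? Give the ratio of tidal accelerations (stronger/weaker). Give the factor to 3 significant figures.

Moon C, by a factor of ≈ 77000

Compare M/d³ for the two perturbers:
Moon C: (5.02 × 10¹⁹) / (1.91 × 10⁷)³ = 7.204 × 10⁻³
Moon U: (1.78 × 10¹⁸) / (2.67 × 10⁸)³ = 9.352 × 10⁻⁸
Ratio (larger/smaller) = 77000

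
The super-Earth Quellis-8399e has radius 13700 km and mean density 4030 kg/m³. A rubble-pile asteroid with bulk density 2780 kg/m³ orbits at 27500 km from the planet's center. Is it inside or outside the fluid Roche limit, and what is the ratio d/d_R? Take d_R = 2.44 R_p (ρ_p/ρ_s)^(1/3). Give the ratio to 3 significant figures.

inside; d/d_R ≈ 0.727

d_R = 2.44 × (13700 km) × (4030/2780)^(1/3) = 37830 km
d/d_R = (27500) / (37830) = 0.727
Since d/d_R < 1, the body is inside the Roche limit.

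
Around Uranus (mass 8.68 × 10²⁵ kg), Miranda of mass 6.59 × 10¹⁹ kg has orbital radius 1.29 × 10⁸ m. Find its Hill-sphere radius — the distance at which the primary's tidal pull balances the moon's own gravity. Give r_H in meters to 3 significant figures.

r_H ≈ a (m/3M)^(1/3)
    = (1.29 × 10⁸) × (6.59 × 10¹⁹ / (3 × 8.68 × 10²⁵))^(1/3)
    = 8.16 × 10⁵ m

8.16 × 10⁵ m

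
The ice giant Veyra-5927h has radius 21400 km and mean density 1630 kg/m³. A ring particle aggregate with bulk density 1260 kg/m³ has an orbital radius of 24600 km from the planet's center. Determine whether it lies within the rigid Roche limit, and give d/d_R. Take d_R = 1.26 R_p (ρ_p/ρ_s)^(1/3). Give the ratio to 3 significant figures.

inside; d/d_R ≈ 0.837

d_R = 1.26 × (21400 km) × (1630/1260)^(1/3) = 29380 km
d/d_R = (24600) / (29380) = 0.837
Since d/d_R < 1, the body is inside the Roche limit.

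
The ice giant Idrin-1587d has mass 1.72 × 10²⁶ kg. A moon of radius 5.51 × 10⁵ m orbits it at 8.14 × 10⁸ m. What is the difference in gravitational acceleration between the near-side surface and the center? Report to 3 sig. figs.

2.35 × 10⁻⁵ m/s²

Δg = 2GMr/d³
   = 2 × (6.674 × 10⁻¹¹) × (1.72 × 10²⁶) × (5.51 × 10⁵) / (8.14 × 10⁸)³
   = 2.35 × 10⁻⁵ m/s²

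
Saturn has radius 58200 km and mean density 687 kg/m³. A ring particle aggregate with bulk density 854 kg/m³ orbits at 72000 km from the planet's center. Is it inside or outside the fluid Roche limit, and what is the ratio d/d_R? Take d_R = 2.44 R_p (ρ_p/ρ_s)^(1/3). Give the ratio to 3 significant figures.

inside; d/d_R ≈ 0.545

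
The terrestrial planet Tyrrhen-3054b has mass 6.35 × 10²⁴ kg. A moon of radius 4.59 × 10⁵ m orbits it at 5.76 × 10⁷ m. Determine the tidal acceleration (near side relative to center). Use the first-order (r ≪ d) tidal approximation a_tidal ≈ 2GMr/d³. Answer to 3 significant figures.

Δa = 2GMr/d³
   = 2 × (6.674 × 10⁻¹¹) × (6.35 × 10²⁴) × (4.59 × 10⁵) / (5.76 × 10⁷)³
   = 2.04 × 10⁻³ m/s²

2.04 × 10⁻³ m/s²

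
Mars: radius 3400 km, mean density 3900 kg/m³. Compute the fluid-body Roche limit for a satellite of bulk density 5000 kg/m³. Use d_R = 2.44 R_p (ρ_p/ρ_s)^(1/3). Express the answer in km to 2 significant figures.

7600 km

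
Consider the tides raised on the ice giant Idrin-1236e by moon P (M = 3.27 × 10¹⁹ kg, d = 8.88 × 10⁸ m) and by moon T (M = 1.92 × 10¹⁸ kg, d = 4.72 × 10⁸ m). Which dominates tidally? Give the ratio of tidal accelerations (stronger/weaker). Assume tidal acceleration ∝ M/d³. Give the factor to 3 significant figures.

Moon P, by a factor of ≈ 2.56

Tidal acceleration ∝ M/d³, so compare M/d³ for each.
Moon P: (3.27 × 10¹⁹) / (8.88 × 10⁸)³ = 4.670 × 10⁻⁸
Moon T: (1.92 × 10¹⁸) / (4.72 × 10⁸)³ = 1.826 × 10⁻⁸
Ratio (larger/smaller) = 2.56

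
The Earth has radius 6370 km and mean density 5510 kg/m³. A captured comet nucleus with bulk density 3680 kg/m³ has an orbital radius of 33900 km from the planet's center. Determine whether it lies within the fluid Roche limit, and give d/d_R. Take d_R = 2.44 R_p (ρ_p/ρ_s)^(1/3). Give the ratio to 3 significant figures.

d_R = 2.44 × (6370 km) × (5510/3680)^(1/3) = 17780 km
d/d_R = (33900) / (17780) = 1.91
Since d/d_R > 1, the body is outside the Roche limit.

outside; d/d_R ≈ 1.91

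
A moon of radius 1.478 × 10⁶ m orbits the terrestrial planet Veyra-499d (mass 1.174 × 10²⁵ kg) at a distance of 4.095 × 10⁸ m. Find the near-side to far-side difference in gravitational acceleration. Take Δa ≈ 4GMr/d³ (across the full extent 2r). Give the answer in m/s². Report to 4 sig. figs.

6.746 × 10⁻⁵ m/s²

a_tidal = 4GMr/d³
        = 4 × (6.674 × 10⁻¹¹) × (1.174 × 10²⁵) × (1.478 × 10⁶) / (4.095 × 10⁸)³
        = 6.746 × 10⁻⁵ m/s²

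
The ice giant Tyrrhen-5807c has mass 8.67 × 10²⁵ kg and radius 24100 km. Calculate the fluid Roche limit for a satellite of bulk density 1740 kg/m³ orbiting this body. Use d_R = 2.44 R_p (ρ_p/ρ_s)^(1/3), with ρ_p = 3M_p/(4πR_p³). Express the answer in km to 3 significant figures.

55700 km

ρ_p = 3M_p/(4πR_p³) = 3 × (8.67 × 10²⁵) / (4π × (2.41 × 10⁷ m)³) = 1480 kg/m³
d_R = 2.44 × 24100 km × (1480/1740)^(1/3)
    = 55700 km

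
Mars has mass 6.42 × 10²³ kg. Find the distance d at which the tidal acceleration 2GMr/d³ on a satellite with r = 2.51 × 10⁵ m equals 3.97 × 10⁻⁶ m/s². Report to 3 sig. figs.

2GMr/d³ = a_tidal  ⇒  d = (2GMr / a_tidal)^(1/3)
d = (2 × 6.674×10⁻¹¹ × (6.42 × 10²³) × (2.51 × 10⁵) / (3.97 × 10⁻⁶))^(1/3)
  = 1.76 × 10⁸ m

1.76 × 10⁸ m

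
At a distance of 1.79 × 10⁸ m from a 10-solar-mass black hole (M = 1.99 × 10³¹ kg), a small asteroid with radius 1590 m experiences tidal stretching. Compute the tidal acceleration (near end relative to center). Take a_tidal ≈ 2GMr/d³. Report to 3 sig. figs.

7.36 × 10⁻¹ m/s²

Since r ≪ d, expand the inverse-square field across one radius to get the leading 2GMr/d³ term.
Δa = 2GMr/d³
   = 2 × (6.674 × 10⁻¹¹) × (1.99 × 10³¹) × (1590) / (1.79 × 10⁸)³
   = 7.36 × 10⁻¹ m/s²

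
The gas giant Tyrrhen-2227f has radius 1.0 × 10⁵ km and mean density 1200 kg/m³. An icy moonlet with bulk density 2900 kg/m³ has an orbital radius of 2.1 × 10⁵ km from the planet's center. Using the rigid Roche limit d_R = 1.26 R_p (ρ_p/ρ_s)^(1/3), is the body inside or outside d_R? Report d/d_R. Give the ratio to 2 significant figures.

outside; d/d_R ≈ 2.2

d_R = 1.26 × (1.0 × 10⁵ km) × (1200/2900)^(1/3) = 93890 km
d/d_R = (2.1 × 10⁵) / (93890) = 2.2
Since d/d_R > 1, the body is outside the Roche limit.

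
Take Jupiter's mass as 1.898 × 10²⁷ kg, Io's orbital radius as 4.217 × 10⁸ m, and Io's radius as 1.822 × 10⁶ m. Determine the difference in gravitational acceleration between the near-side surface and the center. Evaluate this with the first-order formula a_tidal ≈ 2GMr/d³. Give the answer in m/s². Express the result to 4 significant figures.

6.155 × 10⁻³ m/s²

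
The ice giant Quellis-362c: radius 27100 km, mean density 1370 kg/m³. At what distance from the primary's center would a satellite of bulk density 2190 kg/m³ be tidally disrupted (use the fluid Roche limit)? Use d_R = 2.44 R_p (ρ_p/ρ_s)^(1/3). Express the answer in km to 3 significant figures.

d_R = 2.44 × 27100 km × (1370/2190)^(1/3)
    = 56600 km

56600 km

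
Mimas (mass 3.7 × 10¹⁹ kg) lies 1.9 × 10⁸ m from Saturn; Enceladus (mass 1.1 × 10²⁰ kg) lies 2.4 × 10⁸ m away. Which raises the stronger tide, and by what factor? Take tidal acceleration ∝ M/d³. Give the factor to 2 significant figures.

Tidal acceleration ∝ M/d³, so compare M/d³ for each.
Mimas: (3.7 × 10¹⁹) / (1.9 × 10⁸)³ = 5.394 × 10⁻⁶
Enceladus: (1.1 × 10²⁰) / (2.4 × 10⁸)³ = 7.957 × 10⁻⁶
Ratio (larger/smaller) = 1.5

Enceladus, by a factor of ≈ 1.5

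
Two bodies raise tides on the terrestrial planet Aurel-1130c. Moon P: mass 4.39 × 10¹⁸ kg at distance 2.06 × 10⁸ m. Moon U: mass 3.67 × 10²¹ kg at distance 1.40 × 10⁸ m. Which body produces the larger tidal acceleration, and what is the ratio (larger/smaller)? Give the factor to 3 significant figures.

Moon U, by a factor of ≈ 2660

Compare M/d³ for the two perturbers:
Moon P: (4.39 × 10¹⁸) / (2.06 × 10⁸)³ = 5.022 × 10⁻⁷
Moon U: (3.67 × 10²¹) / (1.40 × 10⁸)³ = 1.337 × 10⁻³
Ratio (larger/smaller) = 2660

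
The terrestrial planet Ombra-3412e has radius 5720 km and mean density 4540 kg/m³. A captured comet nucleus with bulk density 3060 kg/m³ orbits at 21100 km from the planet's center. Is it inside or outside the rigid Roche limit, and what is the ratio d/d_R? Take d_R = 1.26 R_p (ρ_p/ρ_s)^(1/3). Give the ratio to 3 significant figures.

d_R = 1.26 × (5720 km) × (4540/3060)^(1/3) = 8220 km
d/d_R = (21100) / (8220) = 2.57
Since d/d_R > 1, the body is outside the Roche limit.

outside; d/d_R ≈ 2.57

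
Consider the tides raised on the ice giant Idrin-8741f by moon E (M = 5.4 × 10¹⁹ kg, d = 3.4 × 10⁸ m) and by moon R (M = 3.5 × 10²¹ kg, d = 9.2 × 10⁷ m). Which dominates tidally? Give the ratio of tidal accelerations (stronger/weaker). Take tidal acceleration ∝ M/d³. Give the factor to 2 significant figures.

Moon R, by a factor of ≈ 3300

Compare M/d³ for the two perturbers:
Moon E: (5.4 × 10¹⁹) / (3.4 × 10⁸)³ = 1.374 × 10⁻⁶
Moon R: (3.5 × 10²¹) / (9.2 × 10⁷)³ = 4.495 × 10⁻³
Ratio (larger/smaller) = 3300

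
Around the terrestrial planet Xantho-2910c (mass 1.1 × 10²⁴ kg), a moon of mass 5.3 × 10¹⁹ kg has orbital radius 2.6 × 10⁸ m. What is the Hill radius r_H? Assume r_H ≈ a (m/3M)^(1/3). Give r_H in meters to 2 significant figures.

r_H ≈ a (m/3M)^(1/3)
    = (2.6 × 10⁸) × (5.3 × 10¹⁹ / (3 × 1.1 × 10²⁴))^(1/3)
    = 6.6 × 10⁶ m

6.6 × 10⁶ m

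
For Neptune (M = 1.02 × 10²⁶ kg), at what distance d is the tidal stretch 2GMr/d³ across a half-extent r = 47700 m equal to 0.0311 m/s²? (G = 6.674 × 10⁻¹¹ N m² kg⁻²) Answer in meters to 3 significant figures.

2GMr/d³ = a_tidal  ⇒  d = (2GMr / a_tidal)^(1/3)
d = (2 × 6.674×10⁻¹¹ × (1.02 × 10²⁶) × (47700) / (0.0311))^(1/3)
  = 2.75 × 10⁷ m

2.75 × 10⁷ m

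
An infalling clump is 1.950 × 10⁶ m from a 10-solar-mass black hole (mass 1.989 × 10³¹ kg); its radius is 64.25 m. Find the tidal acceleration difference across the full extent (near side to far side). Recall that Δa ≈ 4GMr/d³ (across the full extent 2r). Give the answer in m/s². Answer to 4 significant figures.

4.601 × 10⁴ m/s²

Δg = 4GMr/d³
   = 4 × (6.674 × 10⁻¹¹) × (1.989 × 10³¹) × (64.25) / (1.950 × 10⁶)³
   = 4.601 × 10⁴ m/s²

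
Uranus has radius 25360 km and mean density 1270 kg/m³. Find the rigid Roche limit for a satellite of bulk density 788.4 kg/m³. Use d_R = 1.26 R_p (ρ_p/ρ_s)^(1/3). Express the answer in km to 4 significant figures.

d_R = 1.26 × 25360 km × (1270/788.4)^(1/3)
    = 37460 km

37460 km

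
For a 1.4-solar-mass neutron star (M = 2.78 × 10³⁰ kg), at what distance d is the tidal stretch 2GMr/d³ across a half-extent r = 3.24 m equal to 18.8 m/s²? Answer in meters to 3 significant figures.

2GMr/d³ = a_tidal  ⇒  d = (2GMr / a_tidal)^(1/3)
d = (2 × 6.674×10⁻¹¹ × (2.78 × 10³⁰) × (3.24) / (18.8))^(1/3)
  = 4.00 × 10⁶ m

4.00 × 10⁶ m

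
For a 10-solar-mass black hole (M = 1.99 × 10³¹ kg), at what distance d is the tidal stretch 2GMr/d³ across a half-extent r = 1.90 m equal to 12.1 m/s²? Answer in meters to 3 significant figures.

2GMr/d³ = a_tidal  ⇒  d = (2GMr / a_tidal)^(1/3)
d = (2 × 6.674×10⁻¹¹ × (1.99 × 10³¹) × (1.90) / (12.1))^(1/3)
  = 7.47 × 10⁶ m

7.47 × 10⁶ m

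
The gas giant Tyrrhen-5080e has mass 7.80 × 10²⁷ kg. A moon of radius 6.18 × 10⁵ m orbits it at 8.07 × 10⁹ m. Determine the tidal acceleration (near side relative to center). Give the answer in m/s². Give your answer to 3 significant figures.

a_tidal = 2GMr/d³
        = 2 × (6.674 × 10⁻¹¹) × (7.80 × 10²⁷) × (6.18 × 10⁵) / (8.07 × 10⁹)³
        = 1.22 × 10⁻⁶ m/s²

1.22 × 10⁻⁶ m/s²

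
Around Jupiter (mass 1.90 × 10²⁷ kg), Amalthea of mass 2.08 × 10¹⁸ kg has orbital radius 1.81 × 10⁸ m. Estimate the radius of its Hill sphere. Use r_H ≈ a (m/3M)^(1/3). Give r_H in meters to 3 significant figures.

1.29 × 10⁵ m

r_H ≈ a (m/3M)^(1/3)
    = (1.81 × 10⁸) × (2.08 × 10¹⁸ / (3 × 1.90 × 10²⁷))^(1/3)
    = 1.29 × 10⁵ m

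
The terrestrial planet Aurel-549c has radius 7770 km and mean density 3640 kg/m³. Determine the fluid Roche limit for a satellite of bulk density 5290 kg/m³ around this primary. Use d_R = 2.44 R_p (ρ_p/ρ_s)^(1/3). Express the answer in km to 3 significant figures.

d_R = 2.44 × 7770 km × (3640/5290)^(1/3)
    = 16700 km

16700 km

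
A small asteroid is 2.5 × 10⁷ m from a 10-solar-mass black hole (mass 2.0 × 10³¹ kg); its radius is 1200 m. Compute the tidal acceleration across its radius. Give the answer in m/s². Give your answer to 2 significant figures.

2.1 × 10² m/s²

The tidal stretch is the gradient of GM/d² times the body's extent r, hence the 1/d³ dependence.
a_tidal = 2GMr/d³
        = 2 × (6.674 × 10⁻¹¹) × (2.0 × 10³¹) × (1200) / (2.5 × 10⁷)³
        = 2.1 × 10² m/s²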